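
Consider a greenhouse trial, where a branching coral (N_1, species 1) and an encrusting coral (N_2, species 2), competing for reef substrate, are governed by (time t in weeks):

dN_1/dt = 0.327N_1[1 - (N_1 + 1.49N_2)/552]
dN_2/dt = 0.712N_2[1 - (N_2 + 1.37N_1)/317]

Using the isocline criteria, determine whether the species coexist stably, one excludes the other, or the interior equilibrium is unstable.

Compare the nullcline intercepts: K1/α12 = 552/1.49 = 370 > K2 = 317; K2/α21 = 317/1.37 = 231 < K1 = 552.
Since the inequalities point opposite ways, species 1 can invade but species 2 cannot.

species 1 excludes species 2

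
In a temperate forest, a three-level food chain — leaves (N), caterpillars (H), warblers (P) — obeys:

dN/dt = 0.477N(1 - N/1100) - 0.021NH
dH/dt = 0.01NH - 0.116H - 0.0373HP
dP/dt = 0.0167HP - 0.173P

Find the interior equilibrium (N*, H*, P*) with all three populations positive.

N* ≈ 598, H* ≈ 10.4, P* ≈ 157

From dP/dt = 0: 0.0167H* = 0.173, so H* = 10.4.
From dN/dt = 0: 0.477(1 - N*/1100) = 0.021·10.4, giving N* = 1100·(1 - 0.456) = 598.
From dH/dt = 0: 0.01·598 - 0.116 = 0.0373P*, so P* = 5.87/0.0373 = 157.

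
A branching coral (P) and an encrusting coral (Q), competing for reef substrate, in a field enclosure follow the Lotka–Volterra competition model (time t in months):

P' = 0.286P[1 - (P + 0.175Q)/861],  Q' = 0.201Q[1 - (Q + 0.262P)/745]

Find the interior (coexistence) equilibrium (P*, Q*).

P* ≈ 766, Q* ≈ 544

Setting both brackets to zero gives the nullclines P + 0.175Q = 861 and 0.262P + Q = 745.
Substituting Q = 745 - 0.262P into the first: P(1 - 0.175·0.262) = 861 - 0.175·745.
So P* = 731/0.954 = 766, and then Q* = 745 - 0.262·766 = 544.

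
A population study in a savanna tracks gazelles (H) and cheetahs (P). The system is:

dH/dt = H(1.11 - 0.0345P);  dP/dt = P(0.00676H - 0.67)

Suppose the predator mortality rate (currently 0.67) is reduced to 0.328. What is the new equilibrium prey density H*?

H* ≈ 48.5

At the interior fixed point, setting dP/dt = 0 with P > 0 fixes H* = (predator death rate)/(HP coefficient) — independent of the other coefficients.
With the change, H* = 0.328/0.00676 = 48.5; it falls from 99.1.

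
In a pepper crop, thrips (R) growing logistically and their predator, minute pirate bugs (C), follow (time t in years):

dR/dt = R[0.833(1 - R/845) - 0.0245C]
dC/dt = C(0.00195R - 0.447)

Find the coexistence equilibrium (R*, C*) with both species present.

From dC/dt = 0 with C > 0: 0.00195R* = 0.447, so R* = 229.
Substitute into dR/dt = 0: 0.833(1 - 229/845) = 0.0245C*.
The bracket is 0.729, giving C* = 0.607/0.0245 = 24.8.

R* ≈ 229, C* ≈ 24.8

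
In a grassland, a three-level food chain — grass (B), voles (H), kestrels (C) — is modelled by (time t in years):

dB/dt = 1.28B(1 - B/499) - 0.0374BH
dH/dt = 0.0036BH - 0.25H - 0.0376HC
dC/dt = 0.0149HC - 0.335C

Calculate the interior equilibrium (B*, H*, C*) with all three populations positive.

B* ≈ 171, H* ≈ 22.5, C* ≈ 9.74

From dC/dt = 0: 0.0149H* = 0.335, so H* = 22.5.
From dB/dt = 0: 1.28(1 - B*/499) = 0.0374·22.5, giving B* = 499·(1 - 0.657) = 171.
From dH/dt = 0: 0.0036·171 - 0.25 = 0.0376C*, so C* = 0.366/0.0376 = 9.74.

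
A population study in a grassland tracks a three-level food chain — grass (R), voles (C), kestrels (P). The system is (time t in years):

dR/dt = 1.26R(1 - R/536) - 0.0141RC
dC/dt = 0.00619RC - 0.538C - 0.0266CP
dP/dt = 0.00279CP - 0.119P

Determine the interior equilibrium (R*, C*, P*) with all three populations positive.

From dP/dt = 0: 0.00279C* = 0.119, so C* = 42.7.
From dR/dt = 0: 1.26(1 - R*/536) = 0.0141·42.7, giving R* = 536·(1 - 0.477) = 280.
From dC/dt = 0: 0.00619·280 - 0.538 = 0.0266P*, so P* = 1.2/0.0266 = 45.

R* ≈ 280, C* ≈ 42.7, P* ≈ 45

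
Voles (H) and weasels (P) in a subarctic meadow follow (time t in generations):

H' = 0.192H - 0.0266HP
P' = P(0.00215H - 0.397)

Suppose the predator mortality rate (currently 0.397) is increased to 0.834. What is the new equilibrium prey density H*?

H* ≈ 388

At the interior fixed point, setting dP/dt = 0 with P > 0 fixes H* = (predator death rate)/(HP coefficient) — independent of the other coefficients.
With the change, H* = 0.834/0.00215 = 388; it rises from 185.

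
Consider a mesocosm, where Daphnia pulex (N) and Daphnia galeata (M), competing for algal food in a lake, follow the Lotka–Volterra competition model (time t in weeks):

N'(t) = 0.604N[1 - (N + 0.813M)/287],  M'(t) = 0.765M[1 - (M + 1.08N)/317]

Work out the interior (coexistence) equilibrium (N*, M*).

N* ≈ 240, M* ≈ 57.7

Setting both brackets to zero gives the nullclines N + 0.813M = 287 and 1.08N + M = 317.
Substituting M = 317 - 1.08N into the first: N(1 - 0.813·1.08) = 287 - 0.813·317.
So N* = 29.3/0.122 = 240, and then M* = 317 - 1.08·240 = 57.7.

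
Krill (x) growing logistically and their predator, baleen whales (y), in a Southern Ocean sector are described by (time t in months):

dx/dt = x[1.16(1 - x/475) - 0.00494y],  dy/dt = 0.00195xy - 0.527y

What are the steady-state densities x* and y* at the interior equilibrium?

From dy/dt = 0 with y > 0: 0.00195x* = 0.527, so x* = 270.
Substitute into dx/dt = 0: 1.16(1 - 270/475) = 0.00494y*.
The bracket is 0.431, giving y* = 0.5/0.00494 = 101.

x* ≈ 270, y* ≈ 101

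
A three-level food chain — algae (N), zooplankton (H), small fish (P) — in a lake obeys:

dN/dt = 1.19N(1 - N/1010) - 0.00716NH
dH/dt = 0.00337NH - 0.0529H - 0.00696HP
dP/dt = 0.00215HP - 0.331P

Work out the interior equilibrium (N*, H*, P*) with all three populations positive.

N* ≈ 74.4, H* ≈ 154, P* ≈ 28.4

From dP/dt = 0: 0.00215H* = 0.331, so H* = 154.
From dN/dt = 0: 1.19(1 - N*/1010) = 0.00716·154, giving N* = 1010·(1 - 0.926) = 74.4.
From dH/dt = 0: 0.00337·74.4 - 0.0529 = 0.00696P*, so P* = 0.198/0.00696 = 28.4.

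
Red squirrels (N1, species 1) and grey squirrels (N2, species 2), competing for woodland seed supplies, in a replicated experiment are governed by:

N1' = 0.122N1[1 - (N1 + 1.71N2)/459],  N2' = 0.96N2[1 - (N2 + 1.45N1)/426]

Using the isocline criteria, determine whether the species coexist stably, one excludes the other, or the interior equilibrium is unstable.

Compare the nullcline intercepts: K1/α12 = 459/1.71 = 268 < K2 = 426; K2/α21 = 426/1.45 = 294 < K1 = 459.
Since both are reversed, neither can invade when rare; the interior point is a saddle.

unstable coexistence (outcome depends on initial conditions)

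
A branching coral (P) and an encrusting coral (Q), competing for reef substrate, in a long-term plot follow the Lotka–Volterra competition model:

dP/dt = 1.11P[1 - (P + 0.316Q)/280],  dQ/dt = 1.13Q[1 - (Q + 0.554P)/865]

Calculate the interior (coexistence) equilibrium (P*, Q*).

P* ≈ 8.07, Q* ≈ 861

Setting both brackets to zero gives the nullclines P + 0.316Q = 280 and 0.554P + Q = 865.
Substituting Q = 865 - 0.554P into the first: P(1 - 0.316·0.554) = 280 - 0.316·865.
So P* = 6.66/0.825 = 8.07, and then Q* = 865 - 0.554·8.07 = 861.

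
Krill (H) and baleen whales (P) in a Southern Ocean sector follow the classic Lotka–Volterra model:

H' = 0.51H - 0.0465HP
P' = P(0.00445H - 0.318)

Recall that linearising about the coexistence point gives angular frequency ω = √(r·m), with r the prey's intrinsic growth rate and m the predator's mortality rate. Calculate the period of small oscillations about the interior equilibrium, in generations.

T ≈ 15.6 generations

Here r = 0.51 and m = 0.318, so r·m = 0.162.
ω = √0.162 = 0.403 per generation, hence T = 2π/ω ≈ 15.6 generations.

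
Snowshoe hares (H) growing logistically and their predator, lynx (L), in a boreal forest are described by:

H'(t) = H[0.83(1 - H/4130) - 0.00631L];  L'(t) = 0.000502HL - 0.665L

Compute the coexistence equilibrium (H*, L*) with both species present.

From dL/dt = 0 with L > 0: 0.000502H* = 0.665, so H* = 1320.
Substitute into dH/dt = 0: 0.83(1 - 1320/4130) = 0.00631L*.
The bracket is 0.679, giving L* = 0.564/0.00631 = 89.3.

H* ≈ 1320, L* ≈ 89.3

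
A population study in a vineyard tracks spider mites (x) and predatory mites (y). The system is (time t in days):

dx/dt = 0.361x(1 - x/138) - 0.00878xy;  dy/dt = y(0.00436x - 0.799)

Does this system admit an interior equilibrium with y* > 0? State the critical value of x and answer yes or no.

Threshold x = 183; K < 183, so no, the predator goes extinct.

The predator equation gives dy/dt > 0 only when x > 0.799/0.00436 = 183.
Without the predator, x → K = 138. Since 138 < 183, the predator cannot invade.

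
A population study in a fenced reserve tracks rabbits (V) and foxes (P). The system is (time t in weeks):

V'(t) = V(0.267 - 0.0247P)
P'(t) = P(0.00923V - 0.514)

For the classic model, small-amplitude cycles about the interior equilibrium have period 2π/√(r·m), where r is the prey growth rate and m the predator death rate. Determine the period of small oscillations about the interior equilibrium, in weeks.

Here r = 0.267 and m = 0.514, so r·m = 0.137.
ω = √0.137 = 0.37 per week, hence T = 2π/ω ≈ 17 weeks.

T ≈ 17 weeks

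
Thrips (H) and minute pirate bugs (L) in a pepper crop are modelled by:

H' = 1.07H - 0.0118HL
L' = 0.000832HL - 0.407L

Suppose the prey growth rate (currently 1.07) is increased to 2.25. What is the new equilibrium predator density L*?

At the interior fixed point, setting dH/dt = 0 with H > 0 fixes L* = (prey growth rate)/(HL coefficient) — independent of the other coefficients.
With the change, L* = 2.25/0.0118 = 191; it rises from 90.7.

L* ≈ 191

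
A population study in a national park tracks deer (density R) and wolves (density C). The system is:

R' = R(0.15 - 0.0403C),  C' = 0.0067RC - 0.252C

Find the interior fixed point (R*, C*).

Set dC/dt = 0 with C > 0: 0.0067R - 0.252 = 0, so R* = 0.252/0.0067 = 37.6.
Set dR/dt = 0 with R > 0: 0.15 - 0.0403C = 0, so C* = 0.15/0.0403 = 3.72.

R* ≈ 37.6, C* ≈ 3.72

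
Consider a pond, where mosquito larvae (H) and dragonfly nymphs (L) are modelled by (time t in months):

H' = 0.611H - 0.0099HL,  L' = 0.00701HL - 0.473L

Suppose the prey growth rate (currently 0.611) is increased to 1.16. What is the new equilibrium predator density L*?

L* ≈ 117

At the interior fixed point, setting dH/dt = 0 with H > 0 fixes L* = (prey growth rate)/(HL coefficient) — independent of the other coefficients.
With the change, L* = 1.16/0.0099 = 117; it rises from 61.7.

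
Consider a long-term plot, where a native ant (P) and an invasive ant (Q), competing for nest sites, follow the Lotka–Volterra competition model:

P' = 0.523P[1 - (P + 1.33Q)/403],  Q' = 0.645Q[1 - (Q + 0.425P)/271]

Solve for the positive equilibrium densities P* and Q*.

Setting both brackets to zero gives the nullclines P + 1.33Q = 403 and 0.425P + Q = 271.
Substituting Q = 271 - 0.425P into the first: P(1 - 1.33·0.425) = 403 - 1.33·271.
So P* = 42.6/0.435 = 97.9, and then Q* = 271 - 0.425·97.9 = 229.

P* ≈ 97.9, Q* ≈ 229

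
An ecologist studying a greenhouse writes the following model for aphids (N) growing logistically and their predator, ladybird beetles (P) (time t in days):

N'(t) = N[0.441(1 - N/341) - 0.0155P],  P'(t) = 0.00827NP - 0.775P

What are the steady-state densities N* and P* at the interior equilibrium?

N* ≈ 93.7, P* ≈ 20.6

From dP/dt = 0 with P > 0: 0.00827N* = 0.775, so N* = 93.7.
Substitute into dN/dt = 0: 0.441(1 - 93.7/341) = 0.0155P*.
The bracket is 0.725, giving P* = 0.32/0.0155 = 20.6.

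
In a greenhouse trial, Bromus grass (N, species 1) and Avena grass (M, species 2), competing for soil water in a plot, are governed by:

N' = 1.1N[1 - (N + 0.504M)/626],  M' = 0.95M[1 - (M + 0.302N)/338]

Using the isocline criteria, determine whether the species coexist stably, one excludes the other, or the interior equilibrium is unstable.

stable coexistence

Compare the nullcline intercepts: K1/α12 = 626/0.504 = 1240 > K2 = 338; K2/α21 = 338/0.302 = 1120 > K1 = 626.
Since both inequalities hold, each species can invade when rare, so the interior equilibrium is stable.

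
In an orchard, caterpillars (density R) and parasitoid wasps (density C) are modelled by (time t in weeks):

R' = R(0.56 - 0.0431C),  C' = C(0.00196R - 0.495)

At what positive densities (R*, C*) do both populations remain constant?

R* ≈ 253, C* ≈ 13

Set dC/dt = 0 with C > 0: 0.00196R - 0.495 = 0, so R* = 0.495/0.00196 = 253.
Set dR/dt = 0 with R > 0: 0.56 - 0.0431C = 0, so C* = 0.56/0.0431 = 13.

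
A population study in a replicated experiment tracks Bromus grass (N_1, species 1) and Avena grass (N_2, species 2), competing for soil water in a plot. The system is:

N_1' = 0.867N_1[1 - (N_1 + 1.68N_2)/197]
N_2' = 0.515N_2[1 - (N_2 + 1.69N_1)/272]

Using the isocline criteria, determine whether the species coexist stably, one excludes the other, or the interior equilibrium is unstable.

Compare the nullcline intercepts: K1/α12 = 197/1.68 = 117 < K2 = 272; K2/α21 = 272/1.69 = 161 < K1 = 197.
Since both are reversed, neither can invade when rare; the interior point is a saddle.

unstable coexistence (outcome depends on initial conditions)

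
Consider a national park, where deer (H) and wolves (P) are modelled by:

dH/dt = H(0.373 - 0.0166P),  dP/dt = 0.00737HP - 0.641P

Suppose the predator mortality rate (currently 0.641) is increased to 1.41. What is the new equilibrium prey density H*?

H* ≈ 191

At the interior fixed point, setting dP/dt = 0 with P > 0 fixes H* = (predator death rate)/(HP coefficient) — independent of the other coefficients.
With the change, H* = 1.41/0.00737 = 191; it rises from 87.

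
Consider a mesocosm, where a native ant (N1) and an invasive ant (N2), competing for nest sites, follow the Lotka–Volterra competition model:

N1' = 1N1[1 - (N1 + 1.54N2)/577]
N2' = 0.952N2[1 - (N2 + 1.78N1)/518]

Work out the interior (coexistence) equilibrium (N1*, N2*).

N1* ≈ 127, N2* ≈ 292

Setting both brackets to zero gives the nullclines N1 + 1.54N2 = 577 and 1.78N1 + N2 = 518.
Substituting N2 = 518 - 1.78N1 into the first: N1(1 - 1.54·1.78) = 577 - 1.54·518.
So N1* = -221/-1.74 = 127, and then N2* = 518 - 1.78·127 = 292.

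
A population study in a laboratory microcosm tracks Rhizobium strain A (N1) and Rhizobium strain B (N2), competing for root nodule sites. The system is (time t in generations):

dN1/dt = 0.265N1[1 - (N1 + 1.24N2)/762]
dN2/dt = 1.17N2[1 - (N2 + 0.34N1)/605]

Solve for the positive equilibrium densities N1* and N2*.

N1* ≈ 20.4, N2* ≈ 598

Setting both brackets to zero gives the nullclines N1 + 1.24N2 = 762 and 0.34N1 + N2 = 605.
Substituting N2 = 605 - 0.34N1 into the first: N1(1 - 1.24·0.34) = 762 - 1.24·605.
So N1* = 11.8/0.578 = 20.4, and then N2* = 605 - 0.34·20.4 = 598.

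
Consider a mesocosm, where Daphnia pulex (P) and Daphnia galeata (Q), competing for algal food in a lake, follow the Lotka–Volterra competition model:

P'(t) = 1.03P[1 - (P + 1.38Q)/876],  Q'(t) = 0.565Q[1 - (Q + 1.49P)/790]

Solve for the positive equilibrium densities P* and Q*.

Setting both brackets to zero gives the nullclines P + 1.38Q = 876 and 1.49P + Q = 790.
Substituting Q = 790 - 1.49P into the first: P(1 - 1.38·1.49) = 876 - 1.38·790.
So P* = -214/-1.06 = 203, and then Q* = 790 - 1.49·203 = 488.

P* ≈ 203, Q* ≈ 488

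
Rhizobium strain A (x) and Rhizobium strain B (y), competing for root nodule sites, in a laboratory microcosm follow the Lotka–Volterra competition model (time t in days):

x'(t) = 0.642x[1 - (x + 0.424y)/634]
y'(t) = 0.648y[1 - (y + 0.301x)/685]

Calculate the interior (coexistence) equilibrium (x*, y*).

Setting both brackets to zero gives the nullclines x + 0.424y = 634 and 0.301x + y = 685.
Substituting y = 685 - 0.301x into the first: x(1 - 0.424·0.301) = 634 - 0.424·685.
So x* = 344/0.872 = 394, and then y* = 685 - 0.301·394 = 566.

x* ≈ 394, y* ≈ 566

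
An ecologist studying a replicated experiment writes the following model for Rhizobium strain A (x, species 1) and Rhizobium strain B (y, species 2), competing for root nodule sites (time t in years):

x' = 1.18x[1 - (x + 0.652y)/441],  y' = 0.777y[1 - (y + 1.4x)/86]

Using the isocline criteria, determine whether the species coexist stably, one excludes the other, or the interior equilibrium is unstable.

species 1 excludes species 2

Compare the nullcline intercepts: K1/α12 = 441/0.652 = 676 > K2 = 86; K2/α21 = 86/1.4 = 61.4 < K1 = 441.
Since the inequalities point opposite ways, species 1 can invade but species 2 cannot.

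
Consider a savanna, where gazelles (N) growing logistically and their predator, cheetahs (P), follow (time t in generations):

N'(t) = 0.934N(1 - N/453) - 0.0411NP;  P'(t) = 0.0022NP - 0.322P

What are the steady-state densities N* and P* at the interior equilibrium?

N* ≈ 146, P* ≈ 15.4

From dP/dt = 0 with P > 0: 0.0022N* = 0.322, so N* = 146.
Substitute into dN/dt = 0: 0.934(1 - 146/453) = 0.0411P*.
The bracket is 0.677, giving P* = 0.632/0.0411 = 15.4.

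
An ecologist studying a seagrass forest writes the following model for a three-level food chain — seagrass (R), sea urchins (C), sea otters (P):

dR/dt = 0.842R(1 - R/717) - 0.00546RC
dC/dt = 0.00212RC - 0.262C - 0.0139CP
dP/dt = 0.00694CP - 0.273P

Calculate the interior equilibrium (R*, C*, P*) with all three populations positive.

From dP/dt = 0: 0.00694C* = 0.273, so C* = 39.3.
From dR/dt = 0: 0.842(1 - R*/717) = 0.00546·39.3, giving R* = 717·(1 - 0.255) = 534.
From dC/dt = 0: 0.00212·534 - 0.262 = 0.0139P*, so P* = 0.87/0.0139 = 62.6.

R* ≈ 534, C* ≈ 39.3, P* ≈ 62.6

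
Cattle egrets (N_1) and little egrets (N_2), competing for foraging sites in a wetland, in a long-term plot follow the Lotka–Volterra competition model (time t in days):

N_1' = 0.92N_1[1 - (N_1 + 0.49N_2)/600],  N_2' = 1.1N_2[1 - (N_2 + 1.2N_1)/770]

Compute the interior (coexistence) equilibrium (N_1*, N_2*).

N_1* ≈ 541, N_2* ≈ 121

Setting both brackets to zero gives the nullclines N_1 + 0.49N_2 = 600 and 1.2N_1 + N_2 = 770.
Substituting N_2 = 770 - 1.2N_1 into the first: N_1(1 - 0.49·1.2) = 600 - 0.49·770.
So N_1* = 223/0.412 = 541, and then N_2* = 770 - 1.2·541 = 121.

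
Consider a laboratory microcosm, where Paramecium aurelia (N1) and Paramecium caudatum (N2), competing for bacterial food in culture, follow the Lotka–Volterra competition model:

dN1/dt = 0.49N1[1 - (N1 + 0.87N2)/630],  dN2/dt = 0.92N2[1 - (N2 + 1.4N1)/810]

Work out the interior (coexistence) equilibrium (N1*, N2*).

N1* ≈ 343, N2* ≈ 330

Setting both brackets to zero gives the nullclines N1 + 0.87N2 = 630 and 1.4N1 + N2 = 810.
Substituting N2 = 810 - 1.4N1 into the first: N1(1 - 0.87·1.4) = 630 - 0.87·810.
So N1* = -74.7/-0.218 = 343, and then N2* = 810 - 1.4·343 = 330.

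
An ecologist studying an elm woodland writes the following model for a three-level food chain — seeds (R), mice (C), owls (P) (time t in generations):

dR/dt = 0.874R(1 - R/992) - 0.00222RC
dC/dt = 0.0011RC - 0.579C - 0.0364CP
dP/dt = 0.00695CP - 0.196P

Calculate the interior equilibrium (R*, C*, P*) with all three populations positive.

From dP/dt = 0: 0.00695C* = 0.196, so C* = 28.2.
From dR/dt = 0: 0.874(1 - R*/992) = 0.00222·28.2, giving R* = 992·(1 - 0.0716) = 921.
From dC/dt = 0: 0.0011·921 - 0.579 = 0.0364P*, so P* = 0.434/0.0364 = 11.9.

R* ≈ 921, C* ≈ 28.2, P* ≈ 11.9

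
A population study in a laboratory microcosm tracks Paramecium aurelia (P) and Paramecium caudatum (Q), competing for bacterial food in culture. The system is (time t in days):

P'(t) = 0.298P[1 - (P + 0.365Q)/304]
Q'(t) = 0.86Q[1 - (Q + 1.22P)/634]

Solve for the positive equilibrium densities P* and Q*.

P* ≈ 131, Q* ≈ 474

Setting both brackets to zero gives the nullclines P + 0.365Q = 304 and 1.22P + Q = 634.
Substituting Q = 634 - 1.22P into the first: P(1 - 0.365·1.22) = 304 - 0.365·634.
So P* = 72.6/0.555 = 131, and then Q* = 634 - 1.22·131 = 474.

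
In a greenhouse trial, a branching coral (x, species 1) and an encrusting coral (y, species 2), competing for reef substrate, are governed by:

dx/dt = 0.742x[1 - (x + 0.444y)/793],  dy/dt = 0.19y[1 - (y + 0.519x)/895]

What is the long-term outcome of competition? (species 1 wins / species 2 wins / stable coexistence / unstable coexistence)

Compare the nullcline intercepts: K1/α12 = 793/0.444 = 1790 > K2 = 895; K2/α21 = 895/0.519 = 1720 > K1 = 793.
Since both inequalities hold, each species can invade when rare, so the interior equilibrium is stable.

stable coexistence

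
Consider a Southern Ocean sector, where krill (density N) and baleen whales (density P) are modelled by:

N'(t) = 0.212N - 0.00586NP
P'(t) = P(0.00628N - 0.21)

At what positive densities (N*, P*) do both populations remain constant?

Set dP/dt = 0 with P > 0: 0.00628N - 0.21 = 0, so N* = 0.21/0.00628 = 33.4.
Set dN/dt = 0 with N > 0: 0.212 - 0.00586P = 0, so P* = 0.212/0.00586 = 36.2.

N* ≈ 33.4, P* ≈ 36.2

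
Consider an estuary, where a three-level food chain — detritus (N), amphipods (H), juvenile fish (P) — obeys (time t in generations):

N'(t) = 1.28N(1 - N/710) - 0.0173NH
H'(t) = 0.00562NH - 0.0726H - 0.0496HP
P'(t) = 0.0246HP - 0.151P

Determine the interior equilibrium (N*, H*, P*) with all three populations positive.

From dP/dt = 0: 0.0246H* = 0.151, so H* = 6.14.
From dN/dt = 0: 1.28(1 - N*/710) = 0.0173·6.14, giving N* = 710·(1 - 0.083) = 651.
From dH/dt = 0: 0.00562·651 - 0.0726 = 0.0496P*, so P* = 3.59/0.0496 = 72.3.

N* ≈ 651, H* ≈ 6.14, P* ≈ 72.3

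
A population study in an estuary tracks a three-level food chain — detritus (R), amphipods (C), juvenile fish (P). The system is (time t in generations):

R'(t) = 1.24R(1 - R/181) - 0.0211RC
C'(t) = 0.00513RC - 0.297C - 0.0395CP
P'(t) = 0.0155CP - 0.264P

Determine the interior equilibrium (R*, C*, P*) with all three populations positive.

R* ≈ 129, C* ≈ 17, P* ≈ 9.18

From dP/dt = 0: 0.0155C* = 0.264, so C* = 17.
From dR/dt = 0: 1.24(1 - R*/181) = 0.0211·17, giving R* = 181·(1 - 0.29) = 129.
From dC/dt = 0: 0.00513·129 - 0.297 = 0.0395P*, so P* = 0.362/0.0395 = 9.18.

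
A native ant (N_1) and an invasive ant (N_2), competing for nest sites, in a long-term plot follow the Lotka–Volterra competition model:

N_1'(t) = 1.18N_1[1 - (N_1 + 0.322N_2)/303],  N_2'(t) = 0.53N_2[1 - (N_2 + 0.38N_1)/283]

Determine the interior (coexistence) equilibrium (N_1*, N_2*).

Setting both brackets to zero gives the nullclines N_1 + 0.322N_2 = 303 and 0.38N_1 + N_2 = 283.
Substituting N_2 = 283 - 0.38N_1 into the first: N_1(1 - 0.322·0.38) = 303 - 0.322·283.
So N_1* = 212/0.878 = 241, and then N_2* = 283 - 0.38·241 = 191.

N_1* ≈ 241, N_2* ≈ 191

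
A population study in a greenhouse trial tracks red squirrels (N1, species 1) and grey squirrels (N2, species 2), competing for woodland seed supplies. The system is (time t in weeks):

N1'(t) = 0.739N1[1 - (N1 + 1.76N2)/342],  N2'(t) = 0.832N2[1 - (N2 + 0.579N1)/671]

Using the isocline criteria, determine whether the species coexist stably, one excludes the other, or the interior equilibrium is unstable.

Compare the nullcline intercepts: K1/α12 = 342/1.76 = 194 < K2 = 671; K2/α21 = 671/0.579 = 1160 > K1 = 342.
Since the inequalities point opposite ways, species 2 can invade but species 1 cannot.

species 2 excludes species 1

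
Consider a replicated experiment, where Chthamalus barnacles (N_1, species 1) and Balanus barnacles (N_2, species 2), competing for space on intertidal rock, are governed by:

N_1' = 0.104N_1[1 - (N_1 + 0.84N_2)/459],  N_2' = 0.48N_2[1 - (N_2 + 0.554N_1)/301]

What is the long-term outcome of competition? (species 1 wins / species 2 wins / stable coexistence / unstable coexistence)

Compare the nullcline intercepts: K1/α12 = 459/0.84 = 546 > K2 = 301; K2/α21 = 301/0.554 = 543 > K1 = 459.
Since both inequalities hold, each species can invade when rare, so the interior equilibrium is stable.

stable coexistence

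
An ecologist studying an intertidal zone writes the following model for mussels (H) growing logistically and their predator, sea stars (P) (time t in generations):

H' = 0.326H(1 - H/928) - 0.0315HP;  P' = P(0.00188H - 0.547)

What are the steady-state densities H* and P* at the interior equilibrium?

From dP/dt = 0 with P > 0: 0.00188H* = 0.547, so H* = 291.
Substitute into dH/dt = 0: 0.326(1 - 291/928) = 0.0315P*.
The bracket is 0.686, giving P* = 0.224/0.0315 = 7.1.

H* ≈ 291, P* ≈ 7.1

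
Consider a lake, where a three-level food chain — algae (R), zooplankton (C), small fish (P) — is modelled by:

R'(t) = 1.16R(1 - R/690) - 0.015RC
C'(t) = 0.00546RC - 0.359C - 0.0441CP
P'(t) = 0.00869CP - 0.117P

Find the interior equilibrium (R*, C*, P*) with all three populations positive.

From dP/dt = 0: 0.00869C* = 0.117, so C* = 13.5.
From dR/dt = 0: 1.16(1 - R*/690) = 0.015·13.5, giving R* = 690·(1 - 0.174) = 570.
From dC/dt = 0: 0.00546·570 - 0.359 = 0.0441P*, so P* = 2.75/0.0441 = 62.4.

R* ≈ 570, C* ≈ 13.5, P* ≈ 62.4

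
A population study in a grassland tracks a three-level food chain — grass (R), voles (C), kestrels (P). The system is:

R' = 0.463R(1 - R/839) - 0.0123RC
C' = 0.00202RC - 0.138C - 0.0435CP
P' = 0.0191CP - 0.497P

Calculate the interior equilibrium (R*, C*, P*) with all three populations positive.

R* ≈ 259, C* ≈ 26, P* ≈ 8.86

From dP/dt = 0: 0.0191C* = 0.497, so C* = 26.
From dR/dt = 0: 0.463(1 - R*/839) = 0.0123·26, giving R* = 839·(1 - 0.691) = 259.
From dC/dt = 0: 0.00202·259 - 0.138 = 0.0435P*, so P* = 0.385/0.0435 = 8.86.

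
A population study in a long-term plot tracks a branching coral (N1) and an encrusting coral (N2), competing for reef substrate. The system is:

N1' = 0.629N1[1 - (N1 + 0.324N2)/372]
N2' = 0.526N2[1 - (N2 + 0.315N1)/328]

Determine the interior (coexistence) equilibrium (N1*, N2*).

Setting both brackets to zero gives the nullclines N1 + 0.324N2 = 372 and 0.315N1 + N2 = 328.
Substituting N2 = 328 - 0.315N1 into the first: N1(1 - 0.324·0.315) = 372 - 0.324·328.
So N1* = 266/0.898 = 296, and then N2* = 328 - 0.315·296 = 235.

N1* ≈ 296, N2* ≈ 235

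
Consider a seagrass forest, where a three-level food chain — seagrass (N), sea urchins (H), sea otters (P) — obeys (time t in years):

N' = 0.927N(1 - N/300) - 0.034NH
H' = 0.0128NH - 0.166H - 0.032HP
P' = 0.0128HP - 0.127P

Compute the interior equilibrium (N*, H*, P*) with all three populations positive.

N* ≈ 191, H* ≈ 9.92, P* ≈ 71.1

From dP/dt = 0: 0.0128H* = 0.127, so H* = 9.92.
From dN/dt = 0: 0.927(1 - N*/300) = 0.034·9.92, giving N* = 300·(1 - 0.364) = 191.
From dH/dt = 0: 0.0128·191 - 0.166 = 0.032P*, so P* = 2.28/0.032 = 71.1.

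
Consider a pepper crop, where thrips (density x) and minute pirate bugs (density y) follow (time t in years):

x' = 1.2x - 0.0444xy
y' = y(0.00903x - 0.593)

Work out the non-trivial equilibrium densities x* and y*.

Set dy/dt = 0 with y > 0: 0.00903x - 0.593 = 0, so x* = 0.593/0.00903 = 65.7.
Set dx/dt = 0 with x > 0: 1.2 - 0.0444y = 0, so y* = 1.2/0.0444 = 27.

x* ≈ 65.7, y* ≈ 27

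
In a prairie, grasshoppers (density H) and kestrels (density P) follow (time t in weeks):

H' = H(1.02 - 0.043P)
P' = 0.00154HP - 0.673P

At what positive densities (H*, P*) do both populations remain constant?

H* ≈ 437, P* ≈ 23.7

Set dP/dt = 0 with P > 0: 0.00154H - 0.673 = 0, so H* = 0.673/0.00154 = 437.
Set dH/dt = 0 with H > 0: 1.02 - 0.043P = 0, so P* = 1.02/0.043 = 23.7.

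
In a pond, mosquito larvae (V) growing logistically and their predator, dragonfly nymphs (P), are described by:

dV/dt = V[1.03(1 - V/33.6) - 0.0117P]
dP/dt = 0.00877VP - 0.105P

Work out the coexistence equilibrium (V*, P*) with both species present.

From dP/dt = 0 with P > 0: 0.00877V* = 0.105, so V* = 12.
Substitute into dV/dt = 0: 1.03(1 - 12/33.6) = 0.0117P*.
The bracket is 0.644, giving P* = 0.663/0.0117 = 56.7.

V* ≈ 12, P* ≈ 56.7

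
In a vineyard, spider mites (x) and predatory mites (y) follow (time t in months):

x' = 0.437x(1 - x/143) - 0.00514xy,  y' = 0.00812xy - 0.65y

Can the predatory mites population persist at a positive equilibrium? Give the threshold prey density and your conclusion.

The predator equation gives dy/dt > 0 only when x > 0.65/0.00812 = 80.
Without the predator, x → K = 143. Since 143 > 80, the predator can invade and persist.

Threshold x = 80; K > 80, so yes, the predator persists.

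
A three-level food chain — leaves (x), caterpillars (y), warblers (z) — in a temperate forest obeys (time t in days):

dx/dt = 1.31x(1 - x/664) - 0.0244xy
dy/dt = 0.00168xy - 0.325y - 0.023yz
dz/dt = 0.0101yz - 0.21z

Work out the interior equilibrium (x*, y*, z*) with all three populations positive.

From dz/dt = 0: 0.0101y* = 0.21, so y* = 20.8.
From dx/dt = 0: 1.31(1 - x*/664) = 0.0244·20.8, giving x* = 664·(1 - 0.387) = 407.
From dy/dt = 0: 0.00168·407 - 0.325 = 0.023z*, so z* = 0.359/0.023 = 15.6.

x* ≈ 407, y* ≈ 20.8, z* ≈ 15.6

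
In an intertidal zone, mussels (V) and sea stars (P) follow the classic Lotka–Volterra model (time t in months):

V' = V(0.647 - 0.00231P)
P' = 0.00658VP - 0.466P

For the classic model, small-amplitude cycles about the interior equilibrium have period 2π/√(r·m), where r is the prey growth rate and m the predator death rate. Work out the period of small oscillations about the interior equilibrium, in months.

Here r = 0.647 and m = 0.466, so r·m = 0.302.
ω = √0.302 = 0.549 per month, hence T = 2π/ω ≈ 11.4 months.

T ≈ 11.4 months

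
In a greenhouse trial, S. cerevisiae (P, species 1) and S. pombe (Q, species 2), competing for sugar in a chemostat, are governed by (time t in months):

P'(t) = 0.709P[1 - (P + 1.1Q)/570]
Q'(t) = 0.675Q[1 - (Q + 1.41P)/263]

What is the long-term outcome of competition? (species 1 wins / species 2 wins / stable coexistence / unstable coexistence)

species 1 excludes species 2

Compare the nullcline intercepts: K1/α12 = 570/1.1 = 518 > K2 = 263; K2/α21 = 263/1.41 = 187 < K1 = 570.
Since the inequalities point opposite ways, species 1 can invade but species 2 cannot.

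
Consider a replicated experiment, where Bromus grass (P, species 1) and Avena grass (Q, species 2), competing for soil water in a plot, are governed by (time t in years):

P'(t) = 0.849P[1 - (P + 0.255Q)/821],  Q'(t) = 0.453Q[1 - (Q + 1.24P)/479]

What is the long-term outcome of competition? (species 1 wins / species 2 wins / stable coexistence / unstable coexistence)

Compare the nullcline intercepts: K1/α12 = 821/0.255 = 3220 > K2 = 479; K2/α21 = 479/1.24 = 386 < K1 = 821.
Since the inequalities point opposite ways, species 1 can invade but species 2 cannot.

species 1 excludes species 2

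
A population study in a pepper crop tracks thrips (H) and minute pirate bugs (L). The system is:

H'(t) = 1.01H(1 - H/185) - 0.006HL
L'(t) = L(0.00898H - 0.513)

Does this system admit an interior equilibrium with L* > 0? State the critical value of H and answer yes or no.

Threshold H = 57.1; K > 57.1, so yes, the predator persists.

The predator equation gives dL/dt > 0 only when H > 0.513/0.00898 = 57.1.
Without the predator, H → K = 185. Since 185 > 57.1, the predator can invade and persist.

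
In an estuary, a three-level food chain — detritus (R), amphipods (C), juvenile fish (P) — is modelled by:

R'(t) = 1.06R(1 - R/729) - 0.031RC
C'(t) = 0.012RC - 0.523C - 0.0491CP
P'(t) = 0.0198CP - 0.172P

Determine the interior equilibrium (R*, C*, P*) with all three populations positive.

From dP/dt = 0: 0.0198C* = 0.172, so C* = 8.69.
From dR/dt = 0: 1.06(1 - R*/729) = 0.031·8.69, giving R* = 729·(1 - 0.254) = 544.
From dC/dt = 0: 0.012·544 - 0.523 = 0.0491P*, so P* = 6/0.0491 = 122.

R* ≈ 544, C* ≈ 8.69, P* ≈ 122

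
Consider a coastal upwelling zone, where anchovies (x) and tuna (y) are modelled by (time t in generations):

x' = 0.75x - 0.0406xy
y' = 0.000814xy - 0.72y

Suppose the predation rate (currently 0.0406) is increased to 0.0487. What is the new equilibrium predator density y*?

y* ≈ 15.4

At the interior fixed point, setting dx/dt = 0 with x > 0 fixes y* = (prey growth rate)/(xy coefficient) — independent of the other coefficients.
With the change, y* = 0.75/0.0487 = 15.4; it falls from 18.5.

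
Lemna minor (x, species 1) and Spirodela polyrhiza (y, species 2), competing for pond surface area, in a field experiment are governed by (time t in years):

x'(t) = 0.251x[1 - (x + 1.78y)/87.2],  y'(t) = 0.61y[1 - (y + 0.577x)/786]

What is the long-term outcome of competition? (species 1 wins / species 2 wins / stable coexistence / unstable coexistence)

Compare the nullcline intercepts: K1/α12 = 87.2/1.78 = 49 < K2 = 786; K2/α21 = 786/0.577 = 1360 > K1 = 87.2.
Since the inequalities point opposite ways, species 2 can invade but species 1 cannot.

species 2 excludes species 1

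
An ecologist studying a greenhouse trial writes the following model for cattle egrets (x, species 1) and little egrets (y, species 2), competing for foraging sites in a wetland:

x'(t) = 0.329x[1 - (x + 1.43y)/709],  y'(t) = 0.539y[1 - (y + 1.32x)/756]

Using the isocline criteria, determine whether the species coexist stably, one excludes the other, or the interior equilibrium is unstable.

unstable coexistence (outcome depends on initial conditions)

Compare the nullcline intercepts: K1/α12 = 709/1.43 = 496 < K2 = 756; K2/α21 = 756/1.32 = 573 < K1 = 709.
Since both are reversed, neither can invade when rare; the interior point is a saddle.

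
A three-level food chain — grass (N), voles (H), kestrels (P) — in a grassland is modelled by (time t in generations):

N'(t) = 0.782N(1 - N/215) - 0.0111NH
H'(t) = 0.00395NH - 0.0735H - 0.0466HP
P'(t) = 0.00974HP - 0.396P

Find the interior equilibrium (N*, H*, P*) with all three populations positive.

From dP/dt = 0: 0.00974H* = 0.396, so H* = 40.7.
From dN/dt = 0: 0.782(1 - N*/215) = 0.0111·40.7, giving N* = 215·(1 - 0.577) = 90.9.
From dH/dt = 0: 0.00395·90.9 - 0.0735 = 0.0466P*, so P* = 0.286/0.0466 = 6.13.

N* ≈ 90.9, H* ≈ 40.7, P* ≈ 6.13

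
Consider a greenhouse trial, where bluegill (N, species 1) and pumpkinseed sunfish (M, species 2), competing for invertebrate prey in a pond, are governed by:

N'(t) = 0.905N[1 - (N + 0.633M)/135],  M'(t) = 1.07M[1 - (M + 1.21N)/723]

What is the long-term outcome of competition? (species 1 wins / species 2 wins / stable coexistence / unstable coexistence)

species 2 excludes species 1

Compare the nullcline intercepts: K1/α12 = 135/0.633 = 213 < K2 = 723; K2/α21 = 723/1.21 = 598 > K1 = 135.
Since the inequalities point opposite ways, species 2 can invade but species 1 cannot.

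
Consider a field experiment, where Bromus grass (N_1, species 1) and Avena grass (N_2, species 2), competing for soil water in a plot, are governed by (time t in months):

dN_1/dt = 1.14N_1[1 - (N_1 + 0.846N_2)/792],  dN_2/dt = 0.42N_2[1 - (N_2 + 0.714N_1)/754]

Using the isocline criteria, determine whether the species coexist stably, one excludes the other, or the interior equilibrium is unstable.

Compare the nullcline intercepts: K1/α12 = 792/0.846 = 936 > K2 = 754; K2/α21 = 754/0.714 = 1060 > K1 = 792.
Since both inequalities hold, each species can invade when rare, so the interior equilibrium is stable.

stable coexistence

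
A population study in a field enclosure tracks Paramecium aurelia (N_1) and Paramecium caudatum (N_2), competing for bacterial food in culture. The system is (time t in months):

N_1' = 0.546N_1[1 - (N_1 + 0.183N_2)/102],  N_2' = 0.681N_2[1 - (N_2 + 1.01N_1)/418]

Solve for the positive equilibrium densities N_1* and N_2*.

N_1* ≈ 31.3, N_2* ≈ 386

Setting both brackets to zero gives the nullclines N_1 + 0.183N_2 = 102 and 1.01N_1 + N_2 = 418.
Substituting N_2 = 418 - 1.01N_1 into the first: N_1(1 - 0.183·1.01) = 102 - 0.183·418.
So N_1* = 25.5/0.815 = 31.3, and then N_2* = 418 - 1.01·31.3 = 386.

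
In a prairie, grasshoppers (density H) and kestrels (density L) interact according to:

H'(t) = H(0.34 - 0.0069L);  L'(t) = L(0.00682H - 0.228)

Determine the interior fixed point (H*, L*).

Set dL/dt = 0 with L > 0: 0.00682H - 0.228 = 0, so H* = 0.228/0.00682 = 33.4.
Set dH/dt = 0 with H > 0: 0.34 - 0.0069L = 0, so L* = 0.34/0.0069 = 49.3.

H* ≈ 33.4, L* ≈ 49.3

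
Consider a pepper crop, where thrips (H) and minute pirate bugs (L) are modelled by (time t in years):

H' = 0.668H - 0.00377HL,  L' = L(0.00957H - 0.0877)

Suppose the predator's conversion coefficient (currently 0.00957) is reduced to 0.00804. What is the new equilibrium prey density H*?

H* ≈ 10.9

At the interior fixed point, setting dL/dt = 0 with L > 0 fixes H* = (predator death rate)/(HL coefficient) — independent of the other coefficients.
With the change, H* = 0.0877/0.00804 = 10.9; it rises from 9.16.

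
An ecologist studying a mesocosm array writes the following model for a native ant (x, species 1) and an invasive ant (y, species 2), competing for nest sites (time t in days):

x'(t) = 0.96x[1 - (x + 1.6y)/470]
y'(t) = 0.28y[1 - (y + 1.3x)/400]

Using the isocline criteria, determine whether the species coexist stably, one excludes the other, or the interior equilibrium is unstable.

Compare the nullcline intercepts: K1/α12 = 470/1.6 = 294 < K2 = 400; K2/α21 = 400/1.3 = 308 < K1 = 470.
Since both are reversed, neither can invade when rare; the interior point is a saddle.

unstable coexistence (outcome depends on initial conditions)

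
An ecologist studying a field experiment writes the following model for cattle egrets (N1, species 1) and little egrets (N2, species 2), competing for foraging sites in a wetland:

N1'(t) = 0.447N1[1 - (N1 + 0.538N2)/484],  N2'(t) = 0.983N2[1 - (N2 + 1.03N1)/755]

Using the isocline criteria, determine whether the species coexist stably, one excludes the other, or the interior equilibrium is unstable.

Compare the nullcline intercepts: K1/α12 = 484/0.538 = 900 > K2 = 755; K2/α21 = 755/1.03 = 733 > K1 = 484.
Since both inequalities hold, each species can invade when rare, so the interior equilibrium is stable.

stable coexistence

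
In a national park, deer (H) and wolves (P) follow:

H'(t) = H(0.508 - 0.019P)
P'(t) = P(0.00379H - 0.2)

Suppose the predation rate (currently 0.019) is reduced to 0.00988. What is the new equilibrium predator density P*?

At the interior fixed point, setting dH/dt = 0 with H > 0 fixes P* = (prey growth rate)/(HP coefficient) — independent of the other coefficients.
With the change, P* = 0.508/0.00988 = 51.4; it rises from 26.7.

P* ≈ 51.4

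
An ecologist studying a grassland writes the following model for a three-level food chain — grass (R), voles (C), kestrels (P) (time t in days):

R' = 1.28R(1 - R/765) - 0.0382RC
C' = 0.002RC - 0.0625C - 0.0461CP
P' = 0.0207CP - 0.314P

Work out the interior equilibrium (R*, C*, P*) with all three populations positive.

R* ≈ 419, C* ≈ 15.2, P* ≈ 16.8

From dP/dt = 0: 0.0207C* = 0.314, so C* = 15.2.
From dR/dt = 0: 1.28(1 - R*/765) = 0.0382·15.2, giving R* = 765·(1 - 0.453) = 419.
From dC/dt = 0: 0.002·419 - 0.0625 = 0.0461P*, so P* = 0.775/0.0461 = 16.8.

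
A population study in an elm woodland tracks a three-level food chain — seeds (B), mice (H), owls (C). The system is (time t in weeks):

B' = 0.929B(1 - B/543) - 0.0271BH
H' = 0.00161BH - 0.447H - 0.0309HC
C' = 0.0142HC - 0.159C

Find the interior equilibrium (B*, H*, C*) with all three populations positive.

B* ≈ 366, H* ≈ 11.2, C* ≈ 4.58

From dC/dt = 0: 0.0142H* = 0.159, so H* = 11.2.
From dB/dt = 0: 0.929(1 - B*/543) = 0.0271·11.2, giving B* = 543·(1 - 0.327) = 366.
From dH/dt = 0: 0.00161·366 - 0.447 = 0.0309C*, so C* = 0.142/0.0309 = 4.58.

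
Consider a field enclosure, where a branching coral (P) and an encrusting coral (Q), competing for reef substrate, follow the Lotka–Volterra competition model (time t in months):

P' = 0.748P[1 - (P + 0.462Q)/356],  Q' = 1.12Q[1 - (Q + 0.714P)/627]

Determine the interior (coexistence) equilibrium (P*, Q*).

Setting both brackets to zero gives the nullclines P + 0.462Q = 356 and 0.714P + Q = 627.
Substituting Q = 627 - 0.714P into the first: P(1 - 0.462·0.714) = 356 - 0.462·627.
So P* = 66.3/0.67 = 99, and then Q* = 627 - 0.714·99 = 556.

P* ≈ 99, Q* ≈ 556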